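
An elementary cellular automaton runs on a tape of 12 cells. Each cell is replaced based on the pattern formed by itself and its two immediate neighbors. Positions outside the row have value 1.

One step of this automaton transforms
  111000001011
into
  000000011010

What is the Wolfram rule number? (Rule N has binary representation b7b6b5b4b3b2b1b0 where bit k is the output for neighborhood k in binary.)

position 0: 111 → 0  (bit 7 = 0)
position 2: 110 → 0  (bit 6 = 0)
position 9: 101 → 0  (bit 5 = 0)
position 3: 100 → 0  (bit 4 = 0)
position 10: 011 → 1  (bit 3 = 1)
position 8: 010 → 1  (bit 2 = 1)
position 7: 001 → 1  (bit 1 = 1)
position 4: 000 → 0  (bit 0 = 0)
bits b7..b0 = 00001110 = 14

14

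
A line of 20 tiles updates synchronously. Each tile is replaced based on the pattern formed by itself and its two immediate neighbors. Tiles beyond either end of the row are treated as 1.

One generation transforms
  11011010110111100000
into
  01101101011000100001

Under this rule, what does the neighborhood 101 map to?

At position 2 the neighborhood is 101; the next row has 1 there.

1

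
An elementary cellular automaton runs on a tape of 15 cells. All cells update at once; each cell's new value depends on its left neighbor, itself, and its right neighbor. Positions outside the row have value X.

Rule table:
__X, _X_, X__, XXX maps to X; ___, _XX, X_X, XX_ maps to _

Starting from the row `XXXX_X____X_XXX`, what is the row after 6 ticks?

__XXXX_XX_XXX__

tick 1: XXX__XX__XX__XX
tick 2: XX_XX__XX__XX_X
tick 3: X____XX__XX____
tick 4: _X__X__XX__X__X
tick 5: _XXXXXX__XXXXX_
tick 6: __XXXX_XX_XXX__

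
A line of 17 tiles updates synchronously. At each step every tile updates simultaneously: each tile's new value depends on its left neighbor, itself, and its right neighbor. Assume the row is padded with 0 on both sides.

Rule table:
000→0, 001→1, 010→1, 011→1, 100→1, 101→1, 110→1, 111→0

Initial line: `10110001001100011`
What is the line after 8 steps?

10110110000000001

11111011111110111
10001110000011101
11011011000110111
11111111101111101
10000000111000111
11000001101101101
11100011111111111
10110110000000001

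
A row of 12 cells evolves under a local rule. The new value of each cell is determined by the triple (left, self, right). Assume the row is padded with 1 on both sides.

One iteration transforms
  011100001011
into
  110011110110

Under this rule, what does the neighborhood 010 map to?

0

At position 8 the neighborhood is 010; the next row has 0 there.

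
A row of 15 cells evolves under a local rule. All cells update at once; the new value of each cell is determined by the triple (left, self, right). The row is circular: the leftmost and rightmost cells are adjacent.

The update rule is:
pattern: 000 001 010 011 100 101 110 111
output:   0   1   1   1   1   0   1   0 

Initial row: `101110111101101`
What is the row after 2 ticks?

101010111101101

101010100101101
101010111101101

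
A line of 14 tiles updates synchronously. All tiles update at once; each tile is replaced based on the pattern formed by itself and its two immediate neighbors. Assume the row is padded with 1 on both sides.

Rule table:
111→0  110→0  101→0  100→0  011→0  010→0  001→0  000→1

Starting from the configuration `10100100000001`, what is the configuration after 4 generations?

01111100000000

00000001111100
01111100000000
00000001111110
01111100000000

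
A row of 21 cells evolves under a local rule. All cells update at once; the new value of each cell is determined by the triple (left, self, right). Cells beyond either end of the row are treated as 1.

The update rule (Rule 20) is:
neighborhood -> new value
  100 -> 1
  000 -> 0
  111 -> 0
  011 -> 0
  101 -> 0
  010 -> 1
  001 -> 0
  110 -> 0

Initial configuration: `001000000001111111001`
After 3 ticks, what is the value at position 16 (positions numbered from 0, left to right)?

0

101100000000000000100
000010000000000000110
100011000000000000000
position 16 holds 0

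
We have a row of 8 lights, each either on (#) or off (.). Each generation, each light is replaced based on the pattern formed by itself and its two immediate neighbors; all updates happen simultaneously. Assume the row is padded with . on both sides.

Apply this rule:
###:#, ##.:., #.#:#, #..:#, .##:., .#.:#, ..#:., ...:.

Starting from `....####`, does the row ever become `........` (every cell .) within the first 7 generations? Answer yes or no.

no

.....##.
.......#
.......#  (fixed point — unchanged through generation 7)
generation 7 is .......#, still not uniform .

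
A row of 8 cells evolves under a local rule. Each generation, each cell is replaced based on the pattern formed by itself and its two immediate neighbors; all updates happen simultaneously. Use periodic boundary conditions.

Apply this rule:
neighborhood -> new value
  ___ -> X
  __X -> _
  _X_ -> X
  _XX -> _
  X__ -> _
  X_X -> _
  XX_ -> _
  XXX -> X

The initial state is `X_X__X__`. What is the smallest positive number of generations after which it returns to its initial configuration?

1

generation 1: X_X__X__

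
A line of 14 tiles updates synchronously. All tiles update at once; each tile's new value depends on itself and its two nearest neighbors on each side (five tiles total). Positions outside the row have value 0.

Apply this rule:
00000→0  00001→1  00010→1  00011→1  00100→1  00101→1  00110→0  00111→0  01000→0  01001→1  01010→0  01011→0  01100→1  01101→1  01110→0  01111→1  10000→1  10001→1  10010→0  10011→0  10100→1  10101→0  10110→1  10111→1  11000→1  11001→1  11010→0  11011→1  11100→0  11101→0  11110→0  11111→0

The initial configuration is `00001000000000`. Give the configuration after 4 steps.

step 1: 00111010000000
step 2: 11000010100000
step 3: 01111110101000
step 4: 10100000001010

10100000001010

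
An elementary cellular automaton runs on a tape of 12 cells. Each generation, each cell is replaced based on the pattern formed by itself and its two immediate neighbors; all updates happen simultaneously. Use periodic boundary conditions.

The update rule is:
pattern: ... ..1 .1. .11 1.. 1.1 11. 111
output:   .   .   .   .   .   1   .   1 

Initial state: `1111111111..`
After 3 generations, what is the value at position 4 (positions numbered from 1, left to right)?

1

generation 1: .11111111...
generation 2: ..111111....
generation 3: ...1111.....
position 4 holds 1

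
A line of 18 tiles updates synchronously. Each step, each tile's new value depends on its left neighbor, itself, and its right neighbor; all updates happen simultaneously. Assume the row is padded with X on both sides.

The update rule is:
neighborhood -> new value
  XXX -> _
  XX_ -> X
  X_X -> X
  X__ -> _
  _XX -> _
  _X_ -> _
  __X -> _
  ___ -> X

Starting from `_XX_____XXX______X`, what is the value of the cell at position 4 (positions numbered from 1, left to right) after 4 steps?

_

step 1: X_X_XXX___X_XXXX__
step 2: XX_X__X_X__X___X__
step 3: _XX____X_____X____
step 4: X_X_XX___XXX___XX_
position 4 holds _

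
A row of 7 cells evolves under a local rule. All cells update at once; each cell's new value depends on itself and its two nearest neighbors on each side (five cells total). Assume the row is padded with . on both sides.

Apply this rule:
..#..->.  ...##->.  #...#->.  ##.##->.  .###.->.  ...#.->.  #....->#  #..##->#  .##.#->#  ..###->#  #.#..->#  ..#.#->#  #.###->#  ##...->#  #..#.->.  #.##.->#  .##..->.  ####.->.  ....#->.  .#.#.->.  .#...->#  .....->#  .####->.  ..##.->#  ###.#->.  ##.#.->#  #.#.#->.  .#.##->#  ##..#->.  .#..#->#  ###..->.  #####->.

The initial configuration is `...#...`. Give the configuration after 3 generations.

..#..##

#...###
.#..#..
..#..##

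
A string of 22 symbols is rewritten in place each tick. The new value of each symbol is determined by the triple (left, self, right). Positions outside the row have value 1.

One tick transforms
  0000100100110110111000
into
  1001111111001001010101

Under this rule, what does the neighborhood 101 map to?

At position 12 the neighborhood is 101; the next row has 1 there.

1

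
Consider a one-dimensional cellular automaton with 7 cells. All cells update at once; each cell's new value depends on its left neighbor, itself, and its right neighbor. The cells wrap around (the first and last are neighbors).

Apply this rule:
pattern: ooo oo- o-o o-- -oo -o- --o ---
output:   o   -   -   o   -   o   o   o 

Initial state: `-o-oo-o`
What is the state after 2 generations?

-o----o
-oooooo

-oooooo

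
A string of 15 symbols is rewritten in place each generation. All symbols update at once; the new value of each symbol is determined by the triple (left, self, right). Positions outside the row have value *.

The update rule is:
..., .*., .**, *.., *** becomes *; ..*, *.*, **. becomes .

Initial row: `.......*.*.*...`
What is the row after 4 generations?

******.*.*.***.
*****..*.*.**..
****.*.*.*.*.*.
***..*.*.*.*.*.

***..*.*.*.*.*.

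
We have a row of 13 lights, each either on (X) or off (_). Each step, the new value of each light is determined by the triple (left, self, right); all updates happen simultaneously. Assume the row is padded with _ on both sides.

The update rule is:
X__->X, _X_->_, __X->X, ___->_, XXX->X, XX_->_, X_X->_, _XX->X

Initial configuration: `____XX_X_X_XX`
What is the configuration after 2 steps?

___XX______X_
__XX_X____X_X

__XX_X____X_X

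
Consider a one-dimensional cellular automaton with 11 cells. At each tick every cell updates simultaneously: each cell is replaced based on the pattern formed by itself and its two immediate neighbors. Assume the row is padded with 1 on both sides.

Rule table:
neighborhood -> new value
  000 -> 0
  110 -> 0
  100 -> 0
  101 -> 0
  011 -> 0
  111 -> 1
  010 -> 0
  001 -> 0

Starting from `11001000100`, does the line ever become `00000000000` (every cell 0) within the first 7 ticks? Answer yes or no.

yes

10000000000
00000000000
all cells are 0 at tick 2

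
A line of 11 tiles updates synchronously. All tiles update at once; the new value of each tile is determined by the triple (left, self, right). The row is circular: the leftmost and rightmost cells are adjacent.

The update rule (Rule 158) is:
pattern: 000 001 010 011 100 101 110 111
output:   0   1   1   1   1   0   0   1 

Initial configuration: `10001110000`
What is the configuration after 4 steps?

11011101001
10011001111
01110111111
01100111110

01100111110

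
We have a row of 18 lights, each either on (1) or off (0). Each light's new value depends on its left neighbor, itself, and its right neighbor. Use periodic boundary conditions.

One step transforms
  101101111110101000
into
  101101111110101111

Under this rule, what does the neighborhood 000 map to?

1

At position 16 the neighborhood is 000; the next row has 1 there.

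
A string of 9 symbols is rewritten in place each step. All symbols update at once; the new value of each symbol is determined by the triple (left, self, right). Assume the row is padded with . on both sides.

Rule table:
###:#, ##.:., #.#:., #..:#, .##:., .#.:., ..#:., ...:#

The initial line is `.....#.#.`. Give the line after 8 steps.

.##.#....

####....#
.##.###..
.....#.##
####.....
.##.#####
.....###.
####..#.#
.##.#....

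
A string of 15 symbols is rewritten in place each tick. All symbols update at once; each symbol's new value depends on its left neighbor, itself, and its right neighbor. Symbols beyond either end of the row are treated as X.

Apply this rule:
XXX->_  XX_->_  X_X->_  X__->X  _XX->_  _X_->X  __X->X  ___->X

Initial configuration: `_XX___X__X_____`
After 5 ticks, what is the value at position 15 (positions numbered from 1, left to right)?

tick 1: ___XXXXXXXXXXXX
tick 2: XXX____________
tick 3: ___XXXXXXXXXXXX  (repeats tick 1; period 2)
tick 5: ___XXXXXXXXXXXX
position 15 holds X

X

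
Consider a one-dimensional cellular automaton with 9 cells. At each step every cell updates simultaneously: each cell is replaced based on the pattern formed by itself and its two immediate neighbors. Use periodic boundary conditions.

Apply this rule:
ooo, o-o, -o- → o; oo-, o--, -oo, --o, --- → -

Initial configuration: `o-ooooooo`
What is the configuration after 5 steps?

step 1: -o-oooooo
step 2: ooo-oooo-
step 3: -o-o-oo-o
step 4: ooooo--oo
step 5: oooo----o

oooo----o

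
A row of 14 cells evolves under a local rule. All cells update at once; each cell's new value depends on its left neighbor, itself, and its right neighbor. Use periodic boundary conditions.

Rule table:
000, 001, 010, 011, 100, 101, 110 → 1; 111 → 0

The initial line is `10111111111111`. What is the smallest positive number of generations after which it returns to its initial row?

generation 1: 11100000000000
generation 2: 10111111111111

2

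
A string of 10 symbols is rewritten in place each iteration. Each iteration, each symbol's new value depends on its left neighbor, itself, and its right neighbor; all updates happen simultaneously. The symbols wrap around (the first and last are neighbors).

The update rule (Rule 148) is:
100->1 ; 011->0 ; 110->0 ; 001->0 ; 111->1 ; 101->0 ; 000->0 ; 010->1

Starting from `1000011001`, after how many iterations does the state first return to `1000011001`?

0100000100
0110000110
0001000001
1001100001
0100010000
0110011000
0001000100
0001100110
0000010001
1000011001

10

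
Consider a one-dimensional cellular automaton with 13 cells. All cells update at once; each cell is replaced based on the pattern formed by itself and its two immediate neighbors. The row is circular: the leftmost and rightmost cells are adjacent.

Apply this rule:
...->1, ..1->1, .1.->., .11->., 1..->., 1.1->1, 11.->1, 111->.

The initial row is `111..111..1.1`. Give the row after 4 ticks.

..1.1..1.1.1.
11.1..1.1.1..
.11..1.1.1..1
1.1.1.1.1..1.

1.1.1.1.1..1.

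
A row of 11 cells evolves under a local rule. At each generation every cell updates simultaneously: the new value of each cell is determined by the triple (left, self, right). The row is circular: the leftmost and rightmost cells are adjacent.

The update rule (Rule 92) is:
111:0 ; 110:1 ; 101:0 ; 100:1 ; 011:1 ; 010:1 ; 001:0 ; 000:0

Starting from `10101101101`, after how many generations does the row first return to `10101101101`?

1

10101101101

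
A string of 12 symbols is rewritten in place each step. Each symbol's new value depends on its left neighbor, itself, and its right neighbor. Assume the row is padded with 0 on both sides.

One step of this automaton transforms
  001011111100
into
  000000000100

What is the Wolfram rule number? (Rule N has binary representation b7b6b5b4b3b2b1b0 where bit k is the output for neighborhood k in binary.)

position 5: 111 → 0  (bit 7 = 0)
position 9: 110 → 1  (bit 6 = 1)
position 3: 101 → 0  (bit 5 = 0)
position 10: 100 → 0  (bit 4 = 0)
position 4: 011 → 0  (bit 3 = 0)
position 2: 010 → 0  (bit 2 = 0)
position 1: 001 → 0  (bit 1 = 0)
position 0: 000 → 0  (bit 0 = 0)
bits b7..b0 = 01000000 = 64

64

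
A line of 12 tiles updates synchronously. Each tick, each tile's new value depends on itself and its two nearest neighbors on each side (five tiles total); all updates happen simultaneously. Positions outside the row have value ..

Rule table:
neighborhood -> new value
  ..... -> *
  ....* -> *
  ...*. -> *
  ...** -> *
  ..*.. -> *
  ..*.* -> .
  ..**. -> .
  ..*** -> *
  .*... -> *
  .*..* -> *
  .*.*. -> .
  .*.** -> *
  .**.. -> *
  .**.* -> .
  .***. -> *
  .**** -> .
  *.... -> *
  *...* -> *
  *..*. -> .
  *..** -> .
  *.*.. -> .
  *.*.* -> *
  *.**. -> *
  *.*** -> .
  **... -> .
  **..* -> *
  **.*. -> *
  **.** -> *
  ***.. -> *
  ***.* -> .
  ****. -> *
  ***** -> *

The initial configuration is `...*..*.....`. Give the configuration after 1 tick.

*****.******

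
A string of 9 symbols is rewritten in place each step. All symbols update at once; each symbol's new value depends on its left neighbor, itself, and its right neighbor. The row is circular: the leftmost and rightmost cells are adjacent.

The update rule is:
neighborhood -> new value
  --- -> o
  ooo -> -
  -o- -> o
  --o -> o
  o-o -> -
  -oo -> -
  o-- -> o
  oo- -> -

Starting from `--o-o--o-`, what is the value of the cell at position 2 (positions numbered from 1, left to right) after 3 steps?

o

step 1: ooo-ooooo
step 2: ---------
step 3: ooooooooo
position 2 holds o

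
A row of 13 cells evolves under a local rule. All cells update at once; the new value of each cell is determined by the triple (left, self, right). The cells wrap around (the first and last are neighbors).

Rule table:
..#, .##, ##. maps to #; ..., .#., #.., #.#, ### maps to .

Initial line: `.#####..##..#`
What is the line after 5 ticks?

tick 1: .#...#.###.#.
tick 2: #...#..#.#...
tick 3: ...#..#.....#
tick 4: ..#..#.....#.
tick 5: .#..#.....#..

.#..#.....#..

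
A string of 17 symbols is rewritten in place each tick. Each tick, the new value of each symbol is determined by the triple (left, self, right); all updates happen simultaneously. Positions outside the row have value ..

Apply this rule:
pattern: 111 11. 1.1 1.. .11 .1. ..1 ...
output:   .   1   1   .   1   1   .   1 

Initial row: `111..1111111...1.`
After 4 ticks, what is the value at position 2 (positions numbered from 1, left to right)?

1

1.1..1.....1.1.1.
111..1.111.11111.
1.1..111.111...1.
111..1.111.1.1.1.
position 2 holds 1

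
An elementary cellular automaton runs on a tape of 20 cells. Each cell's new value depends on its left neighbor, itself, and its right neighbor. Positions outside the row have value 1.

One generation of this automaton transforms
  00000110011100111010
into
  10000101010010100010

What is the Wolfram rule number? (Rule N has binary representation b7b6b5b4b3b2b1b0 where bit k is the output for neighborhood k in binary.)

position 10: 111 → 0  (bit 7 = 0)
position 6: 110 → 0  (bit 6 = 0)
position 17: 101 → 0  (bit 5 = 0)
position 0: 100 → 1  (bit 4 = 1)
position 5: 011 → 1  (bit 3 = 1)
position 18: 010 → 1  (bit 2 = 1)
position 4: 001 → 0  (bit 1 = 0)
position 1: 000 → 0  (bit 0 = 0)
bits b7..b0 = 00011100 = 28

28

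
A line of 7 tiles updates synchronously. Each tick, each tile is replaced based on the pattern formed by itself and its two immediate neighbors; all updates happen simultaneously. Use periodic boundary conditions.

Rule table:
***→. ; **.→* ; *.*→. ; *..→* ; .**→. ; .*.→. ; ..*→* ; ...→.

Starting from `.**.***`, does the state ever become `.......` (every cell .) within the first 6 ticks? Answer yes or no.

tick 1: ..*...*
tick 2: **.*.*.
tick 3: .*.....
tick 4: *.*....
tick 5: ...*..*
tick 6: *.*.**.
tick 6 is *.*.**., still not uniform .

no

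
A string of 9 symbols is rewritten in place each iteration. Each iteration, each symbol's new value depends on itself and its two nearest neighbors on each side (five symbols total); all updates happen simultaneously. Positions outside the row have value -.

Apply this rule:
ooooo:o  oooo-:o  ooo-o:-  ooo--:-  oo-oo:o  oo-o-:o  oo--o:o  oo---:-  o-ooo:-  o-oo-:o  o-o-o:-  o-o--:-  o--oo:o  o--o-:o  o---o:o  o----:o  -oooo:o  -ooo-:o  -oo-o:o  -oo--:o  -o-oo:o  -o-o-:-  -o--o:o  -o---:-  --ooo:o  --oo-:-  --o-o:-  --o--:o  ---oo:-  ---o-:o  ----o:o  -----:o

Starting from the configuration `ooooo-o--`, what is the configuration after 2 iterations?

oooo-o--o
ooo-o-ooo

ooo-o-ooo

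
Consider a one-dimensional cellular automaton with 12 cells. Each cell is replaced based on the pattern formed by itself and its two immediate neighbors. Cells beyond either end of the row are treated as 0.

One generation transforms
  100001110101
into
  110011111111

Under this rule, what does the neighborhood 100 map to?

At position 1 the neighborhood is 100; the next row has 1 there.

1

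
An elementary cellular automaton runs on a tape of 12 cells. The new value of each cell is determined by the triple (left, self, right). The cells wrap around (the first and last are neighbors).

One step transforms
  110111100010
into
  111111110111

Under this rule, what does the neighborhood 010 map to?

At position 10 the neighborhood is 010; the next row has 1 there.

1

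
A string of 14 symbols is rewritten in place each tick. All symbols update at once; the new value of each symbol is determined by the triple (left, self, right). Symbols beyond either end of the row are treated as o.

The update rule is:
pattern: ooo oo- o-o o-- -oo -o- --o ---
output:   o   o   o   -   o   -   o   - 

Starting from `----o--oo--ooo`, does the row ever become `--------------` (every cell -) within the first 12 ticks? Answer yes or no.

---o--ooo-oooo
--o--ooooooooo
-o--oooooooooo
o--ooooooooooo
o-oooooooooooo
oooooooooooooo
oooooooooooooo  (fixed point — unchanged through tick 12)
tick 12 is oooooooooooooo, still not uniform -

no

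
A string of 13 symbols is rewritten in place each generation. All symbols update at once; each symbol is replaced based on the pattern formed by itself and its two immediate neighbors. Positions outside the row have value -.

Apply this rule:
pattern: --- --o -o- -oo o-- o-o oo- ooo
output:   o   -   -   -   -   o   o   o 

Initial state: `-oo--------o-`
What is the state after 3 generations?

generation 1: --o-oooooo---
generation 2: o--o-ooooo-oo
generation 3: ----o-ooooo-o

----o-ooooo-o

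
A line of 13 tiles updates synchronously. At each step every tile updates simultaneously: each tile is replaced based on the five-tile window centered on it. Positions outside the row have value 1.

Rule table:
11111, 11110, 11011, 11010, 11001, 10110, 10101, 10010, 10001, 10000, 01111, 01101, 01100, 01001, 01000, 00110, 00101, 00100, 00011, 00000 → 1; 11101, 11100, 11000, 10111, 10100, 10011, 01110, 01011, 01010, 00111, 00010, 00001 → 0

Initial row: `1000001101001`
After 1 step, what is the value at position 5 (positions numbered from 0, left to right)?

step 1: 0011011110100
position 5 holds 1

1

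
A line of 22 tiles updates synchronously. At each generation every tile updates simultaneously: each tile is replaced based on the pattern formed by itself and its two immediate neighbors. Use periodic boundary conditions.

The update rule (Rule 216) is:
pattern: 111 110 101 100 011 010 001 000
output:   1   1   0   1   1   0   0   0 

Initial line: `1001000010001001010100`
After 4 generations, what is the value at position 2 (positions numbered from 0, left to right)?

0100100001000100000010
0010010000100010000001
1001001000010001000000
0100100100001000100000
position 2 holds 0

0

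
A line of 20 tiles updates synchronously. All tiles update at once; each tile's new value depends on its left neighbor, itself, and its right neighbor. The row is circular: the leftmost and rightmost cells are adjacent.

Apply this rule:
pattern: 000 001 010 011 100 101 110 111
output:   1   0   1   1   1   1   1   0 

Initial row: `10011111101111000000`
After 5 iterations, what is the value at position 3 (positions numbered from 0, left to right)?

0

11010000111001111110
11111110101101000011
00000011111111111010
11111010000000001111
00001111111111101000
position 3 holds 0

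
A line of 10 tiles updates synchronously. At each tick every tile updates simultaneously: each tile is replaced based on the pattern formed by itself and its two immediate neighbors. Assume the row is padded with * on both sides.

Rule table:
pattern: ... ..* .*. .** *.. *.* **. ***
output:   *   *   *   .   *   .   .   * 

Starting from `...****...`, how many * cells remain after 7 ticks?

8

***.**.***
**......**
*.******.*
...****...  (repeats tick 0; period 4)
tick 7: *.******.*
count of *: 8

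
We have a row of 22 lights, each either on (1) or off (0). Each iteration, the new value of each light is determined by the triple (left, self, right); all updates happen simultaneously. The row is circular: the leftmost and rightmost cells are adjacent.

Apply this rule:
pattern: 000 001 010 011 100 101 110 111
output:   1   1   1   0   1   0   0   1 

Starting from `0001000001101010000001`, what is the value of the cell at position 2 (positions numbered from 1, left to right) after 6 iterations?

1111111110001011111111
1111111101111001111111
1111111000110110111111
1111110111000000011111
1111100010111111101111
1111011110011111000111
position 2 holds 1

1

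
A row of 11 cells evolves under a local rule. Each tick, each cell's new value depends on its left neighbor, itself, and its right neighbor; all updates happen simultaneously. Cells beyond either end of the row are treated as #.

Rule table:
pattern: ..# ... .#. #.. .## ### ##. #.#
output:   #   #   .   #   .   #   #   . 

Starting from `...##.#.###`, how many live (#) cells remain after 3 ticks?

8

tick 1: ###.#....##
tick 2: ###..####.#
tick 3: #####.###..
count of #: 8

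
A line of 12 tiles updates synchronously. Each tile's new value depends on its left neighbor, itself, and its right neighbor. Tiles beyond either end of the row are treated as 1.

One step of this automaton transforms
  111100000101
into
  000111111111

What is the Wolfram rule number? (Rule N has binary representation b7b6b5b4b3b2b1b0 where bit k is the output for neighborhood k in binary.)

position 0: 111 → 0  (bit 7 = 0)
position 3: 110 → 1  (bit 6 = 1)
position 10: 101 → 1  (bit 5 = 1)
position 4: 100 → 1  (bit 4 = 1)
position 11: 011 → 1  (bit 3 = 1)
position 9: 010 → 1  (bit 2 = 1)
position 8: 001 → 1  (bit 1 = 1)
position 5: 000 → 1  (bit 0 = 1)
bits b7..b0 = 01111111 = 127

127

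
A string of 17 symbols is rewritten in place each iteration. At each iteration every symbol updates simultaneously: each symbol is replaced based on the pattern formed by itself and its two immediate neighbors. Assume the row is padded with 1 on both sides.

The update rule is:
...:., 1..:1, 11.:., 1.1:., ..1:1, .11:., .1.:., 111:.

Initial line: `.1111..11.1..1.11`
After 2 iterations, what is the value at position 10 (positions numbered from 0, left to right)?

1

.....11....11....
1...1..1..1..1..1
position 10 holds 1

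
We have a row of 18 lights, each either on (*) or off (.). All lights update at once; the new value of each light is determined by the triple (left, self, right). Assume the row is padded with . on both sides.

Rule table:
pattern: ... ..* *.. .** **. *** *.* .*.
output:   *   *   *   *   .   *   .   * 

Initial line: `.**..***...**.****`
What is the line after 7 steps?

*.****..***..**..*

step 1: **.****.****..***.
step 2: *..***..***.****.*
step 3: *****.****..***..*
step 4: ****..***.****.***
step 5: ***.****..***..**.
step 6: **..***.****.***.*
step 7: *.****..***..**..*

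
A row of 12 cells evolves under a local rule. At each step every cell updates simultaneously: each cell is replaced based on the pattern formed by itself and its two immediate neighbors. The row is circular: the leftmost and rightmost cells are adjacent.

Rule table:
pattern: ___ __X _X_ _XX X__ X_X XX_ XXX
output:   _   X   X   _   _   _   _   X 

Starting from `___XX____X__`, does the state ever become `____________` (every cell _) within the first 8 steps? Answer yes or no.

no

__X_____XX__
_XX____X____
X_____XX____
X____X_____X
____XX____X_
___X_____XX_
__XX____X___
_X_____XX___
step 8 is _X_____XX___, still not uniform _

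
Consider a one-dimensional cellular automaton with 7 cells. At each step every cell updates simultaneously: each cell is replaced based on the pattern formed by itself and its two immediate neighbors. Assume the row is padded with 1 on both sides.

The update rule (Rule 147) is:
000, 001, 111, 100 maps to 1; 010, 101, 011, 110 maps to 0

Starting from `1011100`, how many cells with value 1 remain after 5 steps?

step 1: 0001011
step 2: 1110001
step 3: 1101110
step 4: 1000100
step 5: 0111011
count of 1: 5

5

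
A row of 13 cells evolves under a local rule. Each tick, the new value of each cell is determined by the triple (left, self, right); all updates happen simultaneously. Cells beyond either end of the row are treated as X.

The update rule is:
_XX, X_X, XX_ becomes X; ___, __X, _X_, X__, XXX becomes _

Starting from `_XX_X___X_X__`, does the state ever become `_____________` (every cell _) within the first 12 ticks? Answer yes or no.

XXXX_____X___
___X_________
_____________
all cells are _ at tick 3

yes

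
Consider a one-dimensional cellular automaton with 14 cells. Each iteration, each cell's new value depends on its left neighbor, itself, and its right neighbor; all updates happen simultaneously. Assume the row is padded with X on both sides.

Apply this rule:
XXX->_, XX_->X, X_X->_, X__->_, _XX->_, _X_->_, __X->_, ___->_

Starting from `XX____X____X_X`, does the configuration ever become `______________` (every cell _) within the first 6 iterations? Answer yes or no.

_X____________
______________
all cells are _ at iteration 2

yes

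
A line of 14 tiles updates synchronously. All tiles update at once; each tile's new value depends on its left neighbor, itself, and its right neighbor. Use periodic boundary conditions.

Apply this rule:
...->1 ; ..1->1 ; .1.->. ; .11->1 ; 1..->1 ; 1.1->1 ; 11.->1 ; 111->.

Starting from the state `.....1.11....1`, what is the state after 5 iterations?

iteration 1: 11111.1111111.
iteration 2: 1...111.....11
iteration 3: 11111.1111111.  (repeats iteration 1; period 2)
iteration 5: 11111.1111111.

11111.1111111.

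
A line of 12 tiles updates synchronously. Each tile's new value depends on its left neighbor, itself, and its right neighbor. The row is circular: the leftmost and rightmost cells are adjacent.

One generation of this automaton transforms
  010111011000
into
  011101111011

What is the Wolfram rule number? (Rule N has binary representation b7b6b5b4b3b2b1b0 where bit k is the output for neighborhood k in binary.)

position 4: 111 → 0  (bit 7 = 0)
position 5: 110 → 1  (bit 6 = 1)
position 2: 101 → 1  (bit 5 = 1)
position 9: 100 → 0  (bit 4 = 0)
position 3: 011 → 1  (bit 3 = 1)
position 1: 010 → 1  (bit 2 = 1)
position 0: 001 → 0  (bit 1 = 0)
position 10: 000 → 1  (bit 0 = 1)
bits b7..b0 = 01101101 = 109

109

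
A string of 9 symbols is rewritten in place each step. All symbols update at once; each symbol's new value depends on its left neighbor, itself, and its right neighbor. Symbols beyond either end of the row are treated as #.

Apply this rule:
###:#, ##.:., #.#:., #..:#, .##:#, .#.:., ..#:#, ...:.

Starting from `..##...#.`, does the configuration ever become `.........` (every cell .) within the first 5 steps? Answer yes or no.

###.#.#..
##.....##
#.#...###
...#.####
#.#..####
step 5 is #.#..####, still not uniform .

no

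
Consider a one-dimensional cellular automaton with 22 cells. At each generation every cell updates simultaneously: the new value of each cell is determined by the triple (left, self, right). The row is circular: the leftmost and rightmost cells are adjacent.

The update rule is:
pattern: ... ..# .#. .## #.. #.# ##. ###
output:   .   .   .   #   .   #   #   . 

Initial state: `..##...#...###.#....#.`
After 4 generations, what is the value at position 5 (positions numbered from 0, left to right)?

..##.......#.##.......
..##........###.......
..##........#.#.......
..##.........#........
position 5 holds .

.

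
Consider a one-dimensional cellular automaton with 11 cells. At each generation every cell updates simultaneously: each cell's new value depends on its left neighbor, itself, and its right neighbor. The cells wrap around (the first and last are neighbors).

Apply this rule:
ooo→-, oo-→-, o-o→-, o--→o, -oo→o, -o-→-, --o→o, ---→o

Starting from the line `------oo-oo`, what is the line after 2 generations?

ooooooo--o-
o------oo--

o------oo--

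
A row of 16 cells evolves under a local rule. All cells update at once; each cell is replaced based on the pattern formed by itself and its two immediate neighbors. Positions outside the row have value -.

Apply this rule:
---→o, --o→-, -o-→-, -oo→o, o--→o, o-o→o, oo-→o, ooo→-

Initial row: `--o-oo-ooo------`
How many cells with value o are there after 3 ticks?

9

o--ooooo-ooooooo
-o-o---ooo-----o
--o-oo-o-ooooo--
count of o: 9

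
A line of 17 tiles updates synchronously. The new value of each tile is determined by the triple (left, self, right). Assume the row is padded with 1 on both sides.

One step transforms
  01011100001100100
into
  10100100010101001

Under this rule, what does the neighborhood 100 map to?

0

At position 6 the neighborhood is 100; the next row has 0 there.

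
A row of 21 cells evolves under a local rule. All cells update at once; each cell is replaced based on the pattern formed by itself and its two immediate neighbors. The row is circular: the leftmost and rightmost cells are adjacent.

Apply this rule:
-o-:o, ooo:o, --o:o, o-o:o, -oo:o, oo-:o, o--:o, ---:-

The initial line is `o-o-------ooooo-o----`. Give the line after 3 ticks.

oooooo-oooooooooooooo

tick 1: oooo-----ooooooooo--o
tick 2: ooooo---ooooooooooooo
tick 3: oooooo-oooooooooooooo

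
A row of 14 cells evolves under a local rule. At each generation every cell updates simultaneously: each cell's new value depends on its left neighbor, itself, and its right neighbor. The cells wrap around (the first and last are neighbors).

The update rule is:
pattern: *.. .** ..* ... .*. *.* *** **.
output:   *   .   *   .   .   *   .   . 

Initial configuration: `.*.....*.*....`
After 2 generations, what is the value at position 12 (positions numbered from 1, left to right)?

*.*...*.*.*...
.*.*.*.*.*.*.*
position 12 holds *

*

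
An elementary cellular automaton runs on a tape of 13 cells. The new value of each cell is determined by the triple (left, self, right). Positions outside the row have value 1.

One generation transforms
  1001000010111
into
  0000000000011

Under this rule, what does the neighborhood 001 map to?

0

At position 2 the neighborhood is 001; the next row has 0 there.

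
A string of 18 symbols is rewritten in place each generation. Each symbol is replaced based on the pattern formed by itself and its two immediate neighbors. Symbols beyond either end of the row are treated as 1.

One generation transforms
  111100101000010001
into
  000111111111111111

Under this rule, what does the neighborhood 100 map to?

At position 4 the neighborhood is 100; the next row has 1 there.

1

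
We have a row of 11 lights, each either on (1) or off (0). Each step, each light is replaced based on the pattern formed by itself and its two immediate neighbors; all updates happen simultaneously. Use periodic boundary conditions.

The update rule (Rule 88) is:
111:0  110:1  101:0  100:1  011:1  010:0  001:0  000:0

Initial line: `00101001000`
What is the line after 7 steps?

10010000000

step 1: 00000100100
step 2: 00000010010
step 3: 00000001001
step 4: 10000000100
step 5: 01000000010
step 6: 00100000001
step 7: 10010000000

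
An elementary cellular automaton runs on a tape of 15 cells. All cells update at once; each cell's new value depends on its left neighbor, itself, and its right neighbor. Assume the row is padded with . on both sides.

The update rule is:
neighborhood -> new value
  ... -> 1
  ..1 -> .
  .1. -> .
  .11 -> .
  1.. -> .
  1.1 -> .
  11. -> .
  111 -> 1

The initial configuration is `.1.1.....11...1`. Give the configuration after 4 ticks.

tick 1: .....111....1..
tick 2: 1111..1..11...1
tick 3: .11.........1..
tick 4: ....1111111...1

....1111111...1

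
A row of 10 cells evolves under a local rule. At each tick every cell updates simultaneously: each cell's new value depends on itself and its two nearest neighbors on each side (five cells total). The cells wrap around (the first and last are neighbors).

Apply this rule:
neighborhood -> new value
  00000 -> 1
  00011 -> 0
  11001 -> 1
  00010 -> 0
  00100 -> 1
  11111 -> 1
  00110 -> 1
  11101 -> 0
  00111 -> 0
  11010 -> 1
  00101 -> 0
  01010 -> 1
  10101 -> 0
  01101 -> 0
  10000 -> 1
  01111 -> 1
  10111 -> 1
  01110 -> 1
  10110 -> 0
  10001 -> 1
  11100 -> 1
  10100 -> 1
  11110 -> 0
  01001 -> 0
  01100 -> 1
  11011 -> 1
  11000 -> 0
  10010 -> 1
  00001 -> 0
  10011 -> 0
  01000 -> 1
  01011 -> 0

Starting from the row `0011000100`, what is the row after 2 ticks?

1010100111

0011010111
1010100111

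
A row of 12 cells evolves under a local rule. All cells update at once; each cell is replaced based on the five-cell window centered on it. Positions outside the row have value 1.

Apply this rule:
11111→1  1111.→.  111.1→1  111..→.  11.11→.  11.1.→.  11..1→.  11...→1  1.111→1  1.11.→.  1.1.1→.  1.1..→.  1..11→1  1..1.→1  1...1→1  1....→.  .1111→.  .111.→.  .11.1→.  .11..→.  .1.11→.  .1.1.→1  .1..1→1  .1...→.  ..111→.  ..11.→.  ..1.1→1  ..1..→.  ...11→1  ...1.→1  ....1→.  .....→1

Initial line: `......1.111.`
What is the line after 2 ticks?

1.11.11.1.1.
1........1..

1........1..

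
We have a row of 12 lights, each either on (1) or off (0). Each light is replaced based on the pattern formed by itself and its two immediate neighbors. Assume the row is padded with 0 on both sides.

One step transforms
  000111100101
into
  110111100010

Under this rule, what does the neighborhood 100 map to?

At position 7 the neighborhood is 100; the next row has 0 there.

0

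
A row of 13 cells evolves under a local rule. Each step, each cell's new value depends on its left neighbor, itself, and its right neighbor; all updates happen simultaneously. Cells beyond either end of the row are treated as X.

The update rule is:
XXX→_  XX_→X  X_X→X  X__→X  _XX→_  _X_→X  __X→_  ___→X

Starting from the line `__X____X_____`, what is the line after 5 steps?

XX__XXXX___XX

step 1: X_XXXX_XXXXX_
step 2: XX___XX____XX
step 3: _XXX__XXXX___
step 4: X__XX____XXX_
step 5: XX__XXXX___XX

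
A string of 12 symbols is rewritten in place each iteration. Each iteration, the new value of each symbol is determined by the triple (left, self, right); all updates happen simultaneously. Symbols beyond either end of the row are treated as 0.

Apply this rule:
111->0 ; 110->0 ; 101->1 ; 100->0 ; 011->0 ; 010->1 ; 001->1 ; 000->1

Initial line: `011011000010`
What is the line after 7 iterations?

100100011110
101101100000
110010001111
000110110000
111001000111
000011011000
111100100011

111100100011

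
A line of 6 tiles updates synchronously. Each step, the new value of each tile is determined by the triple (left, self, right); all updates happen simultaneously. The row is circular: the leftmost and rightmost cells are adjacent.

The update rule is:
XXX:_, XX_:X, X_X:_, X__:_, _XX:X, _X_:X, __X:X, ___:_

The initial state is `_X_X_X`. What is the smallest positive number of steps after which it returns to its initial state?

_X_X_X

1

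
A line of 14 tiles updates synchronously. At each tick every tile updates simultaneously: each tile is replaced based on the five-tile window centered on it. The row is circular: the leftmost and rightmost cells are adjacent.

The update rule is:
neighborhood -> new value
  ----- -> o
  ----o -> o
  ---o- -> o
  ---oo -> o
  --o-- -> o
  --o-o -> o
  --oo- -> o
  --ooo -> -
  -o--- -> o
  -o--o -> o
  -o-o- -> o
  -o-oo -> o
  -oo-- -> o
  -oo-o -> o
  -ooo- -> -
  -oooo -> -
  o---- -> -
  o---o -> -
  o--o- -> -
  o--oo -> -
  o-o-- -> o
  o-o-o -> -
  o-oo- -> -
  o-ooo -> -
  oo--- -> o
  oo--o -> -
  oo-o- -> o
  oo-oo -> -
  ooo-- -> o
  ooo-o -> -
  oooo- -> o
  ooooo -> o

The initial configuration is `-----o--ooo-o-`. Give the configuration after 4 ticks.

-oo--ooo-ooo--

-oooooo----ooo
---ooooo-oo---
ooo--oo---oo-o
-oo--ooo-ooo--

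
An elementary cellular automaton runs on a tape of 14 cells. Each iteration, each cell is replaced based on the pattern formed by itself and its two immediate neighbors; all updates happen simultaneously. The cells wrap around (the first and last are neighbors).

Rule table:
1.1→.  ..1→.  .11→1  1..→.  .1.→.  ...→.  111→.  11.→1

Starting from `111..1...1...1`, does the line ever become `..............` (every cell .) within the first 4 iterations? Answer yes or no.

yes

..1..........1
..............
all cells are . at iteration 2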